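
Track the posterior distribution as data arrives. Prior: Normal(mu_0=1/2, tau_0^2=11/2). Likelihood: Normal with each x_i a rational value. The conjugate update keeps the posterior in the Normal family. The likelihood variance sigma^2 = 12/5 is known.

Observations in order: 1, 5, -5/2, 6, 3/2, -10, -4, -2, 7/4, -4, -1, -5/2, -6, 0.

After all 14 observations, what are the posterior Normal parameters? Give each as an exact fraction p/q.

mu_0=-3637/3176, tau_0^2=66/397

obs 1: x=1 → posterior Normal(67/79, 132/79)
obs 2: x=5 → posterior Normal(171/67, 66/67)
obs 3: x=-5/2 → posterior Normal(409/378, 44/63)
obs 4: x=6 → posterior Normal(1069/488, 33/61)
obs 5: x=3/2 → posterior Normal(617/299, 132/299)
obs 6: x=-10 → posterior Normal(67/354, 22/59)
obs 7: x=-4 → posterior Normal(-153/409, 132/409)
obs 8: x=-2 → posterior Normal(-263/464, 33/116)
obs 9: x=7/4 → posterior Normal(-667/2076, 44/173)
obs 10: x=-4 → posterior Normal(-221/328, 66/287)
obs 11: x=-1 → posterior Normal(-1767/2516, 132/629)
obs 12: x=-5/2 → posterior Normal(-2317/2736, 11/57)
obs 13: x=-6 → posterior Normal(-3637/2956, 132/739)
obs 14: x=0 → posterior Normal(-3637/3176, 66/397)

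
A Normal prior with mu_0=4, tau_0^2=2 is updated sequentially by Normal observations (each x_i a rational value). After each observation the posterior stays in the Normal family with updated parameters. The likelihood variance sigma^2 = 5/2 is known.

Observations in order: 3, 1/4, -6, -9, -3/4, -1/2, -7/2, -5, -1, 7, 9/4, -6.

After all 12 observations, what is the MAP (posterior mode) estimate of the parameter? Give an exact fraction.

-57/53

obs 1: x=3 → posterior Normal(32/9, 10/9)
obs 2: x=1/4 → posterior Normal(33/13, 10/13)
obs 3: x=-6 → posterior Normal(9/17, 10/17)
obs 4: x=-9 → posterior Normal(-9/7, 10/21)
obs 5: x=-3/4 → posterior Normal(-6/5, 2/5)
obs 6: x=-1/2 → posterior Normal(-32/29, 10/29)
obs 7: x=-7/2 → posterior Normal(-46/33, 10/33)
obs 8: x=-5 → posterior Normal(-66/37, 10/37)
obs 9: x=-1 → posterior Normal(-70/41, 10/41)
obs 10: x=7 → posterior Normal(-14/15, 2/9)
obs 11: x=9/4 → posterior Normal(-33/49, 10/49)
obs 12: x=-6 → posterior Normal(-57/53, 10/53)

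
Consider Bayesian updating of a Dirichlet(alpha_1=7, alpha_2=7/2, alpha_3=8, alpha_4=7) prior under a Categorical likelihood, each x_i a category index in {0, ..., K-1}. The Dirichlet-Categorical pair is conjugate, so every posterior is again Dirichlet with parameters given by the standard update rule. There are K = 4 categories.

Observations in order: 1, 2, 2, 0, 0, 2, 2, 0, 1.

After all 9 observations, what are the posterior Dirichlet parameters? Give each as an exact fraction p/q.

alpha_1=10, alpha_2=11/2, alpha_3=12, alpha_4=7

obs 1: x=1 → posterior Dirichlet(7, 9/2, 8, 7)
obs 2: x=2 → posterior Dirichlet(7, 9/2, 9, 7)
obs 3: x=2 → posterior Dirichlet(7, 9/2, 10, 7)
obs 4: x=0 → posterior Dirichlet(8, 9/2, 10, 7)
obs 5: x=0 → posterior Dirichlet(9, 9/2, 10, 7)
obs 6: x=2 → posterior Dirichlet(9, 9/2, 11, 7)
obs 7: x=2 → posterior Dirichlet(9, 9/2, 12, 7)
obs 8: x=0 → posterior Dirichlet(10, 9/2, 12, 7)
obs 9: x=1 → posterior Dirichlet(10, 11/2, 12, 7)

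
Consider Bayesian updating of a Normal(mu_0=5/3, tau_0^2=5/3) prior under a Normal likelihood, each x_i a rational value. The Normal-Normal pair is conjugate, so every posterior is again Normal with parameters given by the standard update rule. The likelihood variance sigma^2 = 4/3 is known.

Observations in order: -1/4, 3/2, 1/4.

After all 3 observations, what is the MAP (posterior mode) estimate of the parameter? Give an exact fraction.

obs 1: x=-1/4 → posterior Normal(65/108, 20/27)
obs 2: x=3/2 → posterior Normal(155/168, 10/21)
obs 3: x=1/4 → posterior Normal(85/114, 20/57)

85/114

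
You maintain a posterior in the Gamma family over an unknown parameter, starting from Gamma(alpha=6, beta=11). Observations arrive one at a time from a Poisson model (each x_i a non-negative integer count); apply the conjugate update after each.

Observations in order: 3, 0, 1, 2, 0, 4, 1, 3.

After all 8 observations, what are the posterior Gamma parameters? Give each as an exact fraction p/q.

obs 1: x=3 → posterior Gamma(9, 12)
obs 2: x=0 → posterior Gamma(9, 13)
obs 3: x=1 → posterior Gamma(10, 14)
obs 4: x=2 → posterior Gamma(12, 15)
obs 5: x=0 → posterior Gamma(12, 16)
obs 6: x=4 → posterior Gamma(16, 17)
obs 7: x=1 → posterior Gamma(17, 18)
obs 8: x=3 → posterior Gamma(20, 19)

alpha=20, beta=19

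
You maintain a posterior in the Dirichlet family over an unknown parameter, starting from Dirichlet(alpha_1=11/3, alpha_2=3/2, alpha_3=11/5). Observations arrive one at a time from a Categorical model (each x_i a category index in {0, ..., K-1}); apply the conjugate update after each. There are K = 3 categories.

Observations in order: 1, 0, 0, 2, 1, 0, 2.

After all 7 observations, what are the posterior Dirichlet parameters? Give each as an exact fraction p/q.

alpha_1=20/3, alpha_2=7/2, alpha_3=21/5

obs 1: x=1 → posterior Dirichlet(11/3, 5/2, 11/5)
obs 2: x=0 → posterior Dirichlet(14/3, 5/2, 11/5)
obs 3: x=0 → posterior Dirichlet(17/3, 5/2, 11/5)
obs 4: x=2 → posterior Dirichlet(17/3, 5/2, 16/5)
obs 5: x=1 → posterior Dirichlet(17/3, 7/2, 16/5)
obs 6: x=0 → posterior Dirichlet(20/3, 7/2, 16/5)
obs 7: x=2 → posterior Dirichlet(20/3, 7/2, 21/5)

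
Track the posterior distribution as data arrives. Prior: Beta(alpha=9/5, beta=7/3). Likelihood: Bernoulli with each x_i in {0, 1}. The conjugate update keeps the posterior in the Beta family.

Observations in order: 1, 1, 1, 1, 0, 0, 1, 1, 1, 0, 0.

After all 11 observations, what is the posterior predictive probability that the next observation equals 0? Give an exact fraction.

95/227

obs 1: x=1 → posterior Beta(14/5, 7/3)
obs 2: x=1 → posterior Beta(19/5, 7/3)
obs 3: x=1 → posterior Beta(24/5, 7/3)
obs 4: x=1 → posterior Beta(29/5, 7/3)
obs 5: x=0 → posterior Beta(29/5, 10/3)
obs 6: x=0 → posterior Beta(29/5, 13/3)
obs 7: x=1 → posterior Beta(34/5, 13/3)
obs 8: x=1 → posterior Beta(39/5, 13/3)
obs 9: x=1 → posterior Beta(44/5, 13/3)
obs 10: x=0 → posterior Beta(44/5, 16/3)
obs 11: x=0 → posterior Beta(44/5, 19/3)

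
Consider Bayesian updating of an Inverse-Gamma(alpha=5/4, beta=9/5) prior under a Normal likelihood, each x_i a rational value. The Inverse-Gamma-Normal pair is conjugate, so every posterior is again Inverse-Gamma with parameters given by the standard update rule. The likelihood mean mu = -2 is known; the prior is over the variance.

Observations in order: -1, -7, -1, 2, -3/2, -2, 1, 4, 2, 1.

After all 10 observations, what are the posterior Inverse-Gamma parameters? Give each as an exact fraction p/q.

alpha=25/4, beta=2337/40

obs 1: x=-1 → posterior Inverse-Gamma(7/4, 23/10)
obs 2: x=-7 → posterior Inverse-Gamma(9/4, 74/5)
obs 3: x=-1 → posterior Inverse-Gamma(11/4, 153/10)
obs 4: x=2 → posterior Inverse-Gamma(13/4, 233/10)
obs 5: x=-3/2 → posterior Inverse-Gamma(15/4, 937/40)
obs 6: x=-2 → posterior Inverse-Gamma(17/4, 937/40)
obs 7: x=1 → posterior Inverse-Gamma(19/4, 1117/40)
obs 8: x=4 → posterior Inverse-Gamma(21/4, 1837/40)
obs 9: x=2 → posterior Inverse-Gamma(23/4, 2157/40)
obs 10: x=1 → posterior Inverse-Gamma(25/4, 2337/40)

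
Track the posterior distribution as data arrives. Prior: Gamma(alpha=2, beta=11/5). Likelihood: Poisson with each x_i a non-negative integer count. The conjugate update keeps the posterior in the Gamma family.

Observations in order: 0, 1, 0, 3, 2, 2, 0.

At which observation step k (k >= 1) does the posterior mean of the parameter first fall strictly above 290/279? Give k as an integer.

obs 1: x=0 → posterior Gamma(2, 16/5)
obs 2: x=1 → posterior Gamma(3, 21/5)
obs 3: x=0 → posterior Gamma(3, 26/5)
obs 4: x=3 → posterior Gamma(6, 31/5)
obs 5: x=2 → posterior Gamma(8, 36/5)
obs 6: x=2 → posterior Gamma(10, 41/5)
obs 7: x=0 → posterior Gamma(10, 46/5)

k = 5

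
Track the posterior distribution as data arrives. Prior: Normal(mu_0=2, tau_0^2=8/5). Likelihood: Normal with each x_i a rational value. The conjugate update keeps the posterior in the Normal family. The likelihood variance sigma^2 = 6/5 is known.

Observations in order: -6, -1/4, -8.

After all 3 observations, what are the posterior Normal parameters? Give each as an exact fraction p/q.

obs 1: x=-6 → posterior Normal(-18/7, 24/35)
obs 2: x=-1/4 → posterior Normal(-19/11, 24/55)
obs 3: x=-8 → posterior Normal(-17/5, 8/25)

mu_0=-17/5, tau_0^2=8/25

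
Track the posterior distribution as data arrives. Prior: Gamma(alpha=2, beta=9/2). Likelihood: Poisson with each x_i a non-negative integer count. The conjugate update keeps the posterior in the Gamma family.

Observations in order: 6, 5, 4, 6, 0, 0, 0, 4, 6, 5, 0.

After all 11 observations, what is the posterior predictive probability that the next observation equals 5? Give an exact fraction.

4261212431485303382823961430228893711432162482276493041844819072/65914074728355122310774725989407248385675524217842382709032760779

obs 1: x=6 → posterior Gamma(8, 11/2)
obs 2: x=5 → posterior Gamma(13, 13/2)
obs 3: x=4 → posterior Gamma(17, 15/2)
obs 4: x=6 → posterior Gamma(23, 17/2)
obs 5: x=0 → posterior Gamma(23, 19/2)
obs 6: x=0 → posterior Gamma(23, 21/2)
obs 7: x=0 → posterior Gamma(23, 23/2)
obs 8: x=4 → posterior Gamma(27, 25/2)
obs 9: x=6 → posterior Gamma(33, 27/2)
obs 10: x=5 → posterior Gamma(38, 29/2)
obs 11: x=0 → posterior Gamma(38, 31/2)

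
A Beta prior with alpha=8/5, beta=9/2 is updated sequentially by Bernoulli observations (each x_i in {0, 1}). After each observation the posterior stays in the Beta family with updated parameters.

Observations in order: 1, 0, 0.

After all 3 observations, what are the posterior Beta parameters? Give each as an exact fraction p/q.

alpha=13/5, beta=13/2

obs 1: x=1 → posterior Beta(13/5, 9/2)
obs 2: x=0 → posterior Beta(13/5, 11/2)
obs 3: x=0 → posterior Beta(13/5, 13/2)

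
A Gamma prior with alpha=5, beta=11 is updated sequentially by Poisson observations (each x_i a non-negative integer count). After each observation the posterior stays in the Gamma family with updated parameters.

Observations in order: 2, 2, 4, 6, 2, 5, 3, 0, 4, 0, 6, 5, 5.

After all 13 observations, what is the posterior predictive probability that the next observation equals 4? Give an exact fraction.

obs 1: x=2 → posterior Gamma(7, 12)
obs 2: x=2 → posterior Gamma(9, 13)
obs 3: x=4 → posterior Gamma(13, 14)
obs 4: x=6 → posterior Gamma(19, 15)
obs 5: x=2 → posterior Gamma(21, 16)
obs 6: x=5 → posterior Gamma(26, 17)
obs 7: x=3 → posterior Gamma(29, 18)
obs 8: x=0 → posterior Gamma(29, 19)
obs 9: x=4 → posterior Gamma(33, 20)
obs 10: x=0 → posterior Gamma(33, 21)
obs 11: x=6 → posterior Gamma(39, 22)
obs 12: x=5 → posterior Gamma(44, 23)
obs 13: x=5 → posterior Gamma(49, 24)

462316291320377186537575208242367621280404430318230909202031859724189696/4930380657631323783823303533017413935457540219431393779814243316650390625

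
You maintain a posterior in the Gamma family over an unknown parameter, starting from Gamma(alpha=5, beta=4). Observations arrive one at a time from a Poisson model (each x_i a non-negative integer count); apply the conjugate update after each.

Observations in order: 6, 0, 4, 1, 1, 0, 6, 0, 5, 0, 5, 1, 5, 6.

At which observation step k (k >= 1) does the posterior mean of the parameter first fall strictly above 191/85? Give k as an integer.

k = 13

obs 1: x=6 → posterior Gamma(11, 5)
obs 2: x=0 → posterior Gamma(11, 6)
obs 3: x=4 → posterior Gamma(15, 7)
obs 4: x=1 → posterior Gamma(16, 8)
obs 5: x=1 → posterior Gamma(17, 9)
obs 6: x=0 → posterior Gamma(17, 10)
obs 7: x=6 → posterior Gamma(23, 11)
obs 8: x=0 → posterior Gamma(23, 12)
obs 9: x=5 → posterior Gamma(28, 13)
obs 10: x=0 → posterior Gamma(28, 14)
obs 11: x=5 → posterior Gamma(33, 15)
obs 12: x=1 → posterior Gamma(34, 16)
obs 13: x=5 → posterior Gamma(39, 17)
obs 14: x=6 → posterior Gamma(45, 18)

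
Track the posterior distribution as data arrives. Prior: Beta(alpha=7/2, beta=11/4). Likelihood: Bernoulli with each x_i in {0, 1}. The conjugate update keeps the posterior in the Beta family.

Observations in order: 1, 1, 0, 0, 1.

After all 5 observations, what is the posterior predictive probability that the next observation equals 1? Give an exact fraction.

obs 1: x=1 → posterior Beta(9/2, 11/4)
obs 2: x=1 → posterior Beta(11/2, 11/4)
obs 3: x=0 → posterior Beta(11/2, 15/4)
obs 4: x=0 → posterior Beta(11/2, 19/4)
obs 5: x=1 → posterior Beta(13/2, 19/4)

26/45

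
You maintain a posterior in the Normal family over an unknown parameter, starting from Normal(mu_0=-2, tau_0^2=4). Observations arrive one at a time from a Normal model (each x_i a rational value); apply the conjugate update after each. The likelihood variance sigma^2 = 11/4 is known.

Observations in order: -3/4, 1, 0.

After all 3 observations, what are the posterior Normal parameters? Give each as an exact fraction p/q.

obs 1: x=-3/4 → posterior Normal(-34/27, 44/27)
obs 2: x=1 → posterior Normal(-18/43, 44/43)
obs 3: x=0 → posterior Normal(-18/59, 44/59)

mu_0=-18/59, tau_0^2=44/59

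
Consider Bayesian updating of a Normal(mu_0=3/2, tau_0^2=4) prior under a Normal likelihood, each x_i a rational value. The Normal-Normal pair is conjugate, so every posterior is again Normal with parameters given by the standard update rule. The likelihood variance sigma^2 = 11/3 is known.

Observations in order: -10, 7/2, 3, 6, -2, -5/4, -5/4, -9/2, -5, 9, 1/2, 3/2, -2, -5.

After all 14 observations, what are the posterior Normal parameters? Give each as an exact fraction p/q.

obs 1: x=-10 → posterior Normal(-9/2, 44/23)
obs 2: x=7/2 → posterior Normal(-123/70, 44/35)
obs 3: x=3 → posterior Normal(-51/94, 44/47)
obs 4: x=6 → posterior Normal(93/118, 44/59)
obs 5: x=-2 → posterior Normal(45/142, 44/71)
obs 6: x=-5/4 → posterior Normal(15/166, 44/83)
obs 7: x=-5/4 → posterior Normal(-3/38, 44/95)
obs 8: x=-9/2 → posterior Normal(-123/214, 44/107)
obs 9: x=-5 → posterior Normal(-243/238, 44/119)
obs 10: x=9 → posterior Normal(-27/262, 44/131)
obs 11: x=1/2 → posterior Normal(-15/286, 4/13)
obs 12: x=3/2 → posterior Normal(21/310, 44/155)
obs 13: x=-2 → posterior Normal(-27/334, 44/167)
obs 14: x=-5 → posterior Normal(-147/358, 44/179)

mu_0=-147/358, tau_0^2=44/179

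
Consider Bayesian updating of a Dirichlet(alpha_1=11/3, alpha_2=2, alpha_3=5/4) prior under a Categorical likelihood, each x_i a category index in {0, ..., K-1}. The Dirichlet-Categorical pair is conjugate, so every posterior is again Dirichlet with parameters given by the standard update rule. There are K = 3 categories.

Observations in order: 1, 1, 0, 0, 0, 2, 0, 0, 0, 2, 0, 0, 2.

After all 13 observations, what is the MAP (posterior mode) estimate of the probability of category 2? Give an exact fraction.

obs 1: x=1 → posterior Dirichlet(11/3, 3, 5/4)
obs 2: x=1 → posterior Dirichlet(11/3, 4, 5/4)
obs 3: x=0 → posterior Dirichlet(14/3, 4, 5/4)
obs 4: x=0 → posterior Dirichlet(17/3, 4, 5/4)
obs 5: x=0 → posterior Dirichlet(20/3, 4, 5/4)
obs 6: x=2 → posterior Dirichlet(20/3, 4, 9/4)
obs 7: x=0 → posterior Dirichlet(23/3, 4, 9/4)
obs 8: x=0 → posterior Dirichlet(26/3, 4, 9/4)
obs 9: x=0 → posterior Dirichlet(29/3, 4, 9/4)
obs 10: x=2 → posterior Dirichlet(29/3, 4, 13/4)
obs 11: x=0 → posterior Dirichlet(32/3, 4, 13/4)
obs 12: x=0 → posterior Dirichlet(35/3, 4, 13/4)
obs 13: x=2 → posterior Dirichlet(35/3, 4, 17/4)

39/203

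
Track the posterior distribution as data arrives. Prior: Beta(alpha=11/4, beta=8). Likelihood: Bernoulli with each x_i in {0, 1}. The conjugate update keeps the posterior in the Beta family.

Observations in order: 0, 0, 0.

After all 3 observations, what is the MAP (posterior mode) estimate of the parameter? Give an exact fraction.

obs 1: x=0 → posterior Beta(11/4, 9)
obs 2: x=0 → posterior Beta(11/4, 10)
obs 3: x=0 → posterior Beta(11/4, 11)

7/47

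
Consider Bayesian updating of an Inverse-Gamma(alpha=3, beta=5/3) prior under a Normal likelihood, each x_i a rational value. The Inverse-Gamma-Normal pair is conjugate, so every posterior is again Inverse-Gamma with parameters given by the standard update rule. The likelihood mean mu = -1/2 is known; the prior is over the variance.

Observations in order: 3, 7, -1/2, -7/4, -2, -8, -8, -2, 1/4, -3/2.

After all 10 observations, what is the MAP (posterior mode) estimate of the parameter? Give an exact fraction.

4607/432

obs 1: x=3 → posterior Inverse-Gamma(7/2, 187/24)
obs 2: x=7 → posterior Inverse-Gamma(4, 431/12)
obs 3: x=-1/2 → posterior Inverse-Gamma(9/2, 431/12)
obs 4: x=-7/4 → posterior Inverse-Gamma(5, 3523/96)
obs 5: x=-2 → posterior Inverse-Gamma(11/2, 3631/96)
obs 6: x=-8 → posterior Inverse-Gamma(6, 6331/96)
obs 7: x=-8 → posterior Inverse-Gamma(13/2, 9031/96)
obs 8: x=-2 → posterior Inverse-Gamma(7, 9139/96)
obs 9: x=1/4 → posterior Inverse-Gamma(15/2, 4583/48)
obs 10: x=-3/2 → posterior Inverse-Gamma(8, 4607/48)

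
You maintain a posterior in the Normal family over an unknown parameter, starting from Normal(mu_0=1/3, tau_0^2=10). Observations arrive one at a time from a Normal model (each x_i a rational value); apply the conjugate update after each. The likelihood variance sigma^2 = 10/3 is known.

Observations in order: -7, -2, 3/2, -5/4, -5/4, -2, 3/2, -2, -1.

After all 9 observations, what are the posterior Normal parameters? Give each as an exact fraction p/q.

obs 1: x=-7 → posterior Normal(-31/6, 5/2)
obs 2: x=-2 → posterior Normal(-80/21, 10/7)
obs 3: x=3/2 → posterior Normal(-133/60, 1)
obs 4: x=-5/4 → posterior Normal(-311/156, 10/13)
obs 5: x=-5/4 → posterior Normal(-89/48, 5/8)
obs 6: x=-2 → posterior Normal(-107/57, 10/19)
obs 7: x=3/2 → posterior Normal(-17/12, 5/11)
obs 8: x=-2 → posterior Normal(-223/150, 2/5)
obs 9: x=-1 → posterior Normal(-241/168, 5/14)

mu_0=-241/168, tau_0^2=5/14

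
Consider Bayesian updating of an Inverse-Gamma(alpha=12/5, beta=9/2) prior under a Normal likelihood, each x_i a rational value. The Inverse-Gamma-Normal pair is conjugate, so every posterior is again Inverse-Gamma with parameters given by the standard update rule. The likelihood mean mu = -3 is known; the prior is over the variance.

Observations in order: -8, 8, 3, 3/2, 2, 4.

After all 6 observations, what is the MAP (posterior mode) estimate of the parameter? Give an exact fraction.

obs 1: x=-8 → posterior Inverse-Gamma(29/10, 17)
obs 2: x=8 → posterior Inverse-Gamma(17/5, 155/2)
obs 3: x=3 → posterior Inverse-Gamma(39/10, 191/2)
obs 4: x=3/2 → posterior Inverse-Gamma(22/5, 845/8)
obs 5: x=2 → posterior Inverse-Gamma(49/10, 945/8)
obs 6: x=4 → posterior Inverse-Gamma(27/5, 1141/8)

5705/256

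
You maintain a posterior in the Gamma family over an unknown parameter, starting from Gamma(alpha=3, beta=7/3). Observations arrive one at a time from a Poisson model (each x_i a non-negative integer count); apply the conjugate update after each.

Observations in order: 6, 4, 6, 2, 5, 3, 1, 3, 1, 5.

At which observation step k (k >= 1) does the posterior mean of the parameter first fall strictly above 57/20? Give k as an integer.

obs 1: x=6 → posterior Gamma(9, 10/3)
obs 2: x=4 → posterior Gamma(13, 13/3)
obs 3: x=6 → posterior Gamma(19, 16/3)
obs 4: x=2 → posterior Gamma(21, 19/3)
obs 5: x=5 → posterior Gamma(26, 22/3)
obs 6: x=3 → posterior Gamma(29, 25/3)
obs 7: x=1 → posterior Gamma(30, 28/3)
obs 8: x=3 → posterior Gamma(33, 31/3)
obs 9: x=1 → posterior Gamma(34, 34/3)
obs 10: x=5 → posterior Gamma(39, 37/3)

k = 2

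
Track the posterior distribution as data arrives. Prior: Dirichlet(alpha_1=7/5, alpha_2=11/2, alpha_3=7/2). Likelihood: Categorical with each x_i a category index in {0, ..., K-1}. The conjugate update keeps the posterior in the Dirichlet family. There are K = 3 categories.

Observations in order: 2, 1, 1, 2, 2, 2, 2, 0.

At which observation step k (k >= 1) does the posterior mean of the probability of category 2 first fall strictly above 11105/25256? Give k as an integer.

obs 1: x=2 → posterior Dirichlet(7/5, 11/2, 9/2)
obs 2: x=1 → posterior Dirichlet(7/5, 13/2, 9/2)
obs 3: x=1 → posterior Dirichlet(7/5, 15/2, 9/2)
obs 4: x=2 → posterior Dirichlet(7/5, 15/2, 11/2)
obs 5: x=2 → posterior Dirichlet(7/5, 15/2, 13/2)
obs 6: x=2 → posterior Dirichlet(7/5, 15/2, 15/2)
obs 7: x=2 → posterior Dirichlet(7/5, 15/2, 17/2)
obs 8: x=0 → posterior Dirichlet(12/5, 15/2, 17/2)

k = 6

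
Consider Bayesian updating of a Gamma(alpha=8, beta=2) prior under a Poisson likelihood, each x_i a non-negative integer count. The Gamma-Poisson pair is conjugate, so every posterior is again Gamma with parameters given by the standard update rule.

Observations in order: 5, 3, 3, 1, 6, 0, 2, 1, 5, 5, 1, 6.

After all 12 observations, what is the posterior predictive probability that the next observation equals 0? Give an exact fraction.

obs 1: x=5 → posterior Gamma(13, 3)
obs 2: x=3 → posterior Gamma(16, 4)
obs 3: x=3 → posterior Gamma(19, 5)
obs 4: x=1 → posterior Gamma(20, 6)
obs 5: x=6 → posterior Gamma(26, 7)
obs 6: x=0 → posterior Gamma(26, 8)
obs 7: x=2 → posterior Gamma(28, 9)
obs 8: x=1 → posterior Gamma(29, 10)
obs 9: x=5 → posterior Gamma(34, 11)
obs 10: x=5 → posterior Gamma(39, 12)
obs 11: x=1 → posterior Gamma(40, 13)
obs 12: x=6 → posterior Gamma(46, 14)

52709590378395385649697127909589319306203213055655936/1259499259682073258080805544523173011839389801025390625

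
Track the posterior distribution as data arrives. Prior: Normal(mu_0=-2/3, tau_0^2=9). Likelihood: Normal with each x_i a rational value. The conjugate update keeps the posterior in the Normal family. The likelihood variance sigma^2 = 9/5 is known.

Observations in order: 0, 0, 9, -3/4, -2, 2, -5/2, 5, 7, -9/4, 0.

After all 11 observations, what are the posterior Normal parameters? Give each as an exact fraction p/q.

obs 1: x=0 → posterior Normal(-1/9, 3/2)
obs 2: x=0 → posterior Normal(-2/33, 9/11)
obs 3: x=9 → posterior Normal(133/48, 9/16)
obs 4: x=-3/4 → posterior Normal(487/252, 3/7)
obs 5: x=-2 → posterior Normal(367/312, 9/26)
obs 6: x=2 → posterior Normal(487/372, 9/31)
obs 7: x=-5/2 → posterior Normal(337/432, 1/4)
obs 8: x=5 → posterior Normal(637/492, 9/41)
obs 9: x=7 → posterior Normal(1057/552, 9/46)
obs 10: x=-9/4 → posterior Normal(461/306, 3/17)
obs 11: x=0 → posterior Normal(461/336, 9/56)

mu_0=461/336, tau_0^2=9/56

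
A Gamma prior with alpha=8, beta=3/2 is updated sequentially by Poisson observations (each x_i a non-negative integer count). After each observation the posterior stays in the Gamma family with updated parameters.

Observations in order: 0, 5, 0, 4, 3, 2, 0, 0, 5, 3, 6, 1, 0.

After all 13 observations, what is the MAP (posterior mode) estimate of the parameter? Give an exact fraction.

72/29

obs 1: x=0 → posterior Gamma(8, 5/2)
obs 2: x=5 → posterior Gamma(13, 7/2)
obs 3: x=0 → posterior Gamma(13, 9/2)
obs 4: x=4 → posterior Gamma(17, 11/2)
obs 5: x=3 → posterior Gamma(20, 13/2)
obs 6: x=2 → posterior Gamma(22, 15/2)
obs 7: x=0 → posterior Gamma(22, 17/2)
obs 8: x=0 → posterior Gamma(22, 19/2)
obs 9: x=5 → posterior Gamma(27, 21/2)
obs 10: x=3 → posterior Gamma(30, 23/2)
obs 11: x=6 → posterior Gamma(36, 25/2)
obs 12: x=1 → posterior Gamma(37, 27/2)
obs 13: x=0 → posterior Gamma(37, 29/2)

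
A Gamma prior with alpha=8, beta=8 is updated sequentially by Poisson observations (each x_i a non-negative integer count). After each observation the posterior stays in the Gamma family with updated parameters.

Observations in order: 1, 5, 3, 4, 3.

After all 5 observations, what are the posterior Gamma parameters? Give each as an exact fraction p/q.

alpha=24, beta=13

obs 1: x=1 → posterior Gamma(9, 9)
obs 2: x=5 → posterior Gamma(14, 10)
obs 3: x=3 → posterior Gamma(17, 11)
obs 4: x=4 → posterior Gamma(21, 12)
obs 5: x=3 → posterior Gamma(24, 13)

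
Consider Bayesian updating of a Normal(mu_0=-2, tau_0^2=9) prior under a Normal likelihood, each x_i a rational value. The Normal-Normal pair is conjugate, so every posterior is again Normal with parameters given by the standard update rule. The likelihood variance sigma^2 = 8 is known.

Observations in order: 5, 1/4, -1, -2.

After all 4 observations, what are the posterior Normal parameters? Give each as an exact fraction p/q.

obs 1: x=5 → posterior Normal(29/17, 72/17)
obs 2: x=1/4 → posterior Normal(125/104, 36/13)
obs 3: x=-1 → posterior Normal(89/140, 72/35)
obs 4: x=-2 → posterior Normal(17/176, 18/11)

mu_0=17/176, tau_0^2=18/11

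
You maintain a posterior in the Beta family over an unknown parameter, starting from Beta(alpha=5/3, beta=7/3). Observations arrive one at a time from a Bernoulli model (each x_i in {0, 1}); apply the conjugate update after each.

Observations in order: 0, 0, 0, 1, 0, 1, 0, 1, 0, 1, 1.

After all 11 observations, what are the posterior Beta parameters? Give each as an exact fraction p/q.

obs 1: x=0 → posterior Beta(5/3, 10/3)
obs 2: x=0 → posterior Beta(5/3, 13/3)
obs 3: x=0 → posterior Beta(5/3, 16/3)
obs 4: x=1 → posterior Beta(8/3, 16/3)
obs 5: x=0 → posterior Beta(8/3, 19/3)
obs 6: x=1 → posterior Beta(11/3, 19/3)
obs 7: x=0 → posterior Beta(11/3, 22/3)
obs 8: x=1 → posterior Beta(14/3, 22/3)
obs 9: x=0 → posterior Beta(14/3, 25/3)
obs 10: x=1 → posterior Beta(17/3, 25/3)
obs 11: x=1 → posterior Beta(20/3, 25/3)

alpha=20/3, beta=25/3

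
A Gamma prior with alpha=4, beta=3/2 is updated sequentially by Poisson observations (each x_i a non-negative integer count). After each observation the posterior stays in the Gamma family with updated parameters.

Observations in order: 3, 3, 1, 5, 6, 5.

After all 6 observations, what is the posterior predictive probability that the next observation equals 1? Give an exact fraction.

3068016947726145386695861816406250/28351092476867700887730107366063041

obs 1: x=3 → posterior Gamma(7, 5/2)
obs 2: x=3 → posterior Gamma(10, 7/2)
obs 3: x=1 → posterior Gamma(11, 9/2)
obs 4: x=5 → posterior Gamma(16, 11/2)
obs 5: x=6 → posterior Gamma(22, 13/2)
obs 6: x=5 → posterior Gamma(27, 15/2)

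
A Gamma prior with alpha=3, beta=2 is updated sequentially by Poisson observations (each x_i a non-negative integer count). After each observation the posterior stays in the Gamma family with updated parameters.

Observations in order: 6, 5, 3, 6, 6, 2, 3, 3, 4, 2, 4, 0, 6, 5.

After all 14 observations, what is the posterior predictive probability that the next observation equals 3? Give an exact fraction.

obs 1: x=6 → posterior Gamma(9, 3)
obs 2: x=5 → posterior Gamma(14, 4)
obs 3: x=3 → posterior Gamma(17, 5)
obs 4: x=6 → posterior Gamma(23, 6)
obs 5: x=6 → posterior Gamma(29, 7)
obs 6: x=2 → posterior Gamma(31, 8)
obs 7: x=3 → posterior Gamma(34, 9)
obs 8: x=3 → posterior Gamma(37, 10)
obs 9: x=4 → posterior Gamma(41, 11)
obs 10: x=2 → posterior Gamma(43, 12)
obs 11: x=4 → posterior Gamma(47, 13)
obs 12: x=0 → posterior Gamma(47, 14)
obs 13: x=6 → posterior Gamma(53, 15)
obs 14: x=5 → posterior Gamma(58, 16)

236177759987173092806017345607119810982876949027670627917661578938411909120/1141258970201721810128501051901303399553000691993639838764066592228085041617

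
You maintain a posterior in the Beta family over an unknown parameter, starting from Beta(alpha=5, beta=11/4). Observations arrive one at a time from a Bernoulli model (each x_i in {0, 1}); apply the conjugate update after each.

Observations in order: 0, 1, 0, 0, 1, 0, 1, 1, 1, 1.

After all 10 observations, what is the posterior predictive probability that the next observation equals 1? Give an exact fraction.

obs 1: x=0 → posterior Beta(5, 15/4)
obs 2: x=1 → posterior Beta(6, 15/4)
obs 3: x=0 → posterior Beta(6, 19/4)
obs 4: x=0 → posterior Beta(6, 23/4)
obs 5: x=1 → posterior Beta(7, 23/4)
obs 6: x=0 → posterior Beta(7, 27/4)
obs 7: x=1 → posterior Beta(8, 27/4)
obs 8: x=1 → posterior Beta(9, 27/4)
obs 9: x=1 → posterior Beta(10, 27/4)
obs 10: x=1 → posterior Beta(11, 27/4)

44/71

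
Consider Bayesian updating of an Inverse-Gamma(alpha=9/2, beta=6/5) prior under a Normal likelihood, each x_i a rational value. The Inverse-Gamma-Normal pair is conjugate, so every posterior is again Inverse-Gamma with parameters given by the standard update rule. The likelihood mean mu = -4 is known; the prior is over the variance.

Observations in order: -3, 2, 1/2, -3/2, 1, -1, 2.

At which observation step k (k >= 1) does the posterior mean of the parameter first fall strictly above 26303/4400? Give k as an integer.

obs 1: x=-3 → posterior Inverse-Gamma(5, 17/10)
obs 2: x=2 → posterior Inverse-Gamma(11/2, 197/10)
obs 3: x=1/2 → posterior Inverse-Gamma(6, 1193/40)
obs 4: x=-3/2 → posterior Inverse-Gamma(13/2, 659/20)
obs 5: x=1 → posterior Inverse-Gamma(7, 909/20)
obs 6: x=-1 → posterior Inverse-Gamma(15/2, 999/20)
obs 7: x=2 → posterior Inverse-Gamma(8, 1359/20)

k = 4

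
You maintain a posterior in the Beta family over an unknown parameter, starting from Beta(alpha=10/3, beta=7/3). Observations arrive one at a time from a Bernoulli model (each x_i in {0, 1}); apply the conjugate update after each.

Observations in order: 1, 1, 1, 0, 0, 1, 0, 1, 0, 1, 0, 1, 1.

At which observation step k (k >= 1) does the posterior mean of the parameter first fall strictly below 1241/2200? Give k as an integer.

obs 1: x=1 → posterior Beta(13/3, 7/3)
obs 2: x=1 → posterior Beta(16/3, 7/3)
obs 3: x=1 → posterior Beta(19/3, 7/3)
obs 4: x=0 → posterior Beta(19/3, 10/3)
obs 5: x=0 → posterior Beta(19/3, 13/3)
obs 6: x=1 → posterior Beta(22/3, 13/3)
obs 7: x=0 → posterior Beta(22/3, 16/3)
obs 8: x=1 → posterior Beta(25/3, 16/3)
obs 9: x=0 → posterior Beta(25/3, 19/3)
obs 10: x=1 → posterior Beta(28/3, 19/3)
obs 11: x=0 → posterior Beta(28/3, 22/3)
obs 12: x=1 → posterior Beta(31/3, 22/3)
obs 13: x=1 → posterior Beta(34/3, 22/3)

k = 11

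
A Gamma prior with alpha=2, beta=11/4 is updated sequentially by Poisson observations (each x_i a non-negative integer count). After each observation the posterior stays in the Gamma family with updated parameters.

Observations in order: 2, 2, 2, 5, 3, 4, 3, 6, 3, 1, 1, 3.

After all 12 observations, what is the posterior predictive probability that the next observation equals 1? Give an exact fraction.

obs 1: x=2 → posterior Gamma(4, 15/4)
obs 2: x=2 → posterior Gamma(6, 19/4)
obs 3: x=2 → posterior Gamma(8, 23/4)
obs 4: x=5 → posterior Gamma(13, 27/4)
obs 5: x=3 → posterior Gamma(16, 31/4)
obs 6: x=4 → posterior Gamma(20, 35/4)
obs 7: x=3 → posterior Gamma(23, 39/4)
obs 8: x=6 → posterior Gamma(29, 43/4)
obs 9: x=3 → posterior Gamma(32, 47/4)
obs 10: x=1 → posterior Gamma(33, 51/4)
obs 11: x=1 → posterior Gamma(34, 55/4)
obs 12: x=3 → posterior Gamma(37, 59/4)

49179730685188902953662255062915542700731810351325314422822676843612/237105091113247017807679301628026654181322101783712355278033728038529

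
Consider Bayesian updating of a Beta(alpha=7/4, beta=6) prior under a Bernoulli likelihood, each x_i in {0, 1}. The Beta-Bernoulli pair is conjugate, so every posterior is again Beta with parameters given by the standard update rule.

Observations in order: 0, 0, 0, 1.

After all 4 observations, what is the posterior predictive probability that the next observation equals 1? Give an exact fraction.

11/47

obs 1: x=0 → posterior Beta(7/4, 7)
obs 2: x=0 → posterior Beta(7/4, 8)
obs 3: x=0 → posterior Beta(7/4, 9)
obs 4: x=1 → posterior Beta(11/4, 9)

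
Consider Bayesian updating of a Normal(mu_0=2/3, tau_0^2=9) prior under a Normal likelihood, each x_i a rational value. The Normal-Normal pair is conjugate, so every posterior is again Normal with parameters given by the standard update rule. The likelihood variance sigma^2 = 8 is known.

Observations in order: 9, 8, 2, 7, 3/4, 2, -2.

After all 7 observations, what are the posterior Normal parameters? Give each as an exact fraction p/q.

mu_0=2953/852, tau_0^2=72/71

obs 1: x=9 → posterior Normal(259/51, 72/17)
obs 2: x=8 → posterior Normal(475/78, 36/13)
obs 3: x=2 → posterior Normal(529/105, 72/35)
obs 4: x=7 → posterior Normal(359/66, 18/11)
obs 5: x=3/4 → posterior Normal(2953/636, 72/53)
obs 6: x=2 → posterior Normal(3169/744, 36/31)
obs 7: x=-2 → posterior Normal(2953/852, 72/71)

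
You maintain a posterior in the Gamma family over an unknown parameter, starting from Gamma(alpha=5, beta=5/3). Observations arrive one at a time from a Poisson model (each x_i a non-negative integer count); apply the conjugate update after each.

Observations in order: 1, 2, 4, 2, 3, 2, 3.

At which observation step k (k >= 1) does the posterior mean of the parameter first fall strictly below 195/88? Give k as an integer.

k = 2

obs 1: x=1 → posterior Gamma(6, 8/3)
obs 2: x=2 → posterior Gamma(8, 11/3)
obs 3: x=4 → posterior Gamma(12, 14/3)
obs 4: x=2 → posterior Gamma(14, 17/3)
obs 5: x=3 → posterior Gamma(17, 20/3)
obs 6: x=2 → posterior Gamma(19, 23/3)
obs 7: x=3 → posterior Gamma(22, 26/3)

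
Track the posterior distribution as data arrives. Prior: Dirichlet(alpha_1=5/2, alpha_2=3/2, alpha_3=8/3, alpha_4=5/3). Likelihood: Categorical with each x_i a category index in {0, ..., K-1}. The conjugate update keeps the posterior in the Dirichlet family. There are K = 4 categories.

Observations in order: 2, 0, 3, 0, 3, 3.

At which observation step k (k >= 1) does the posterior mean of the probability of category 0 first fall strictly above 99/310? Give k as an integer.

obs 1: x=2 → posterior Dirichlet(5/2, 3/2, 11/3, 5/3)
obs 2: x=0 → posterior Dirichlet(7/2, 3/2, 11/3, 5/3)
obs 3: x=3 → posterior Dirichlet(7/2, 3/2, 11/3, 8/3)
obs 4: x=0 → posterior Dirichlet(9/2, 3/2, 11/3, 8/3)
obs 5: x=3 → posterior Dirichlet(9/2, 3/2, 11/3, 11/3)
obs 6: x=3 → posterior Dirichlet(9/2, 3/2, 11/3, 14/3)

k = 2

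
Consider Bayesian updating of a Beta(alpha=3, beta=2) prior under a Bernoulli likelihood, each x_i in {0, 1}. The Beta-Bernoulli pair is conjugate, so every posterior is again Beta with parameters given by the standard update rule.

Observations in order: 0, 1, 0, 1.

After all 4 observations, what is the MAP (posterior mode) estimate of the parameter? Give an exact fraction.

obs 1: x=0 → posterior Beta(3, 3)
obs 2: x=1 → posterior Beta(4, 3)
obs 3: x=0 → posterior Beta(4, 4)
obs 4: x=1 → posterior Beta(5, 4)

4/7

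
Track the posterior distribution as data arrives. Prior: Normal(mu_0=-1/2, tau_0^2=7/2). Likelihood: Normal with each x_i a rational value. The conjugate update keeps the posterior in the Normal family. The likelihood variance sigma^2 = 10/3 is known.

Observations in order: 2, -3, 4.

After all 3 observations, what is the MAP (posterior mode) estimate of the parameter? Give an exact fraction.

obs 1: x=2 → posterior Normal(32/41, 70/41)
obs 2: x=-3 → posterior Normal(-1/2, 35/31)
obs 3: x=4 → posterior Normal(53/83, 70/83)

53/83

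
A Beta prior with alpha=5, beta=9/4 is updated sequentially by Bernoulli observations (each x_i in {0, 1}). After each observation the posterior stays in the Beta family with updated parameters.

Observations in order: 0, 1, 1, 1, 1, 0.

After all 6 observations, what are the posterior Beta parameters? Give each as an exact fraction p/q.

obs 1: x=0 → posterior Beta(5, 13/4)
obs 2: x=1 → posterior Beta(6, 13/4)
obs 3: x=1 → posterior Beta(7, 13/4)
obs 4: x=1 → posterior Beta(8, 13/4)
obs 5: x=1 → posterior Beta(9, 13/4)
obs 6: x=0 → posterior Beta(9, 17/4)

alpha=9, beta=17/4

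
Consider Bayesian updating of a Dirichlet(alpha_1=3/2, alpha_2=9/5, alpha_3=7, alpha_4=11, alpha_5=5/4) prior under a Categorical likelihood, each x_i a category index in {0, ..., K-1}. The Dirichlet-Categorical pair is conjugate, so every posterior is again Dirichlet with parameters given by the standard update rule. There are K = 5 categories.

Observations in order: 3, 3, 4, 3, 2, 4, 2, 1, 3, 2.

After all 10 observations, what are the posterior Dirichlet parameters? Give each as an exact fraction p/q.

alpha_1=3/2, alpha_2=14/5, alpha_3=10, alpha_4=15, alpha_5=13/4

obs 1: x=3 → posterior Dirichlet(3/2, 9/5, 7, 12, 5/4)
obs 2: x=3 → posterior Dirichlet(3/2, 9/5, 7, 13, 5/4)
obs 3: x=4 → posterior Dirichlet(3/2, 9/5, 7, 13, 9/4)
obs 4: x=3 → posterior Dirichlet(3/2, 9/5, 7, 14, 9/4)
obs 5: x=2 → posterior Dirichlet(3/2, 9/5, 8, 14, 9/4)
obs 6: x=4 → posterior Dirichlet(3/2, 9/5, 8, 14, 13/4)
obs 7: x=2 → posterior Dirichlet(3/2, 9/5, 9, 14, 13/4)
obs 8: x=1 → posterior Dirichlet(3/2, 14/5, 9, 14, 13/4)
obs 9: x=3 → posterior Dirichlet(3/2, 14/5, 9, 15, 13/4)
obs 10: x=2 → posterior Dirichlet(3/2, 14/5, 10, 15, 13/4)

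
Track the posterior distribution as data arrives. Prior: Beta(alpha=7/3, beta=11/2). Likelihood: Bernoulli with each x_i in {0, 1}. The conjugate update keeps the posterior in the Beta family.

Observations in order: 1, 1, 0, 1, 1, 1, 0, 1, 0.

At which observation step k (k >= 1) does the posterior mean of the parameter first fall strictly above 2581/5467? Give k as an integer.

obs 1: x=1 → posterior Beta(10/3, 11/2)
obs 2: x=1 → posterior Beta(13/3, 11/2)
obs 3: x=0 → posterior Beta(13/3, 13/2)
obs 4: x=1 → posterior Beta(16/3, 13/2)
obs 5: x=1 → posterior Beta(19/3, 13/2)
obs 6: x=1 → posterior Beta(22/3, 13/2)
obs 7: x=0 → posterior Beta(22/3, 15/2)
obs 8: x=1 → posterior Beta(25/3, 15/2)
obs 9: x=0 → posterior Beta(25/3, 17/2)

k = 5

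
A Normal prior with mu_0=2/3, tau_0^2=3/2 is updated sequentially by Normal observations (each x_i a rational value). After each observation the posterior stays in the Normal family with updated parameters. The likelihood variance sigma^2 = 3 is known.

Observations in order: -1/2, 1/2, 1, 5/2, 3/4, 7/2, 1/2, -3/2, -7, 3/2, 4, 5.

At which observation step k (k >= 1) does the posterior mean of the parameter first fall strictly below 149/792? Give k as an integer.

obs 1: x=-1/2 → posterior Normal(5/18, 1)
obs 2: x=1/2 → posterior Normal(1/3, 3/4)
obs 3: x=1 → posterior Normal(7/15, 3/5)
obs 4: x=5/2 → posterior Normal(29/36, 1/2)
obs 5: x=3/4 → posterior Normal(67/84, 3/7)
obs 6: x=7/2 → posterior Normal(109/96, 3/8)
obs 7: x=1/2 → posterior Normal(115/108, 1/3)
obs 8: x=-3/2 → posterior Normal(97/120, 3/10)
obs 9: x=-7 → posterior Normal(13/132, 3/11)
obs 10: x=3/2 → posterior Normal(31/144, 1/4)
obs 11: x=4 → posterior Normal(79/156, 3/13)
obs 12: x=5 → posterior Normal(139/168, 3/14)

k = 9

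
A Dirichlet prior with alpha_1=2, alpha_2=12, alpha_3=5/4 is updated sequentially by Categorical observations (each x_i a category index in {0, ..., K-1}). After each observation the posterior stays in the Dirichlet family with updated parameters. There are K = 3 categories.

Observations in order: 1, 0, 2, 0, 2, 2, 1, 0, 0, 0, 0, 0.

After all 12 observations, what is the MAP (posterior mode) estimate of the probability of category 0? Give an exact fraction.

obs 1: x=1 → posterior Dirichlet(2, 13, 5/4)
obs 2: x=0 → posterior Dirichlet(3, 13, 5/4)
obs 3: x=2 → posterior Dirichlet(3, 13, 9/4)
obs 4: x=0 → posterior Dirichlet(4, 13, 9/4)
obs 5: x=2 → posterior Dirichlet(4, 13, 13/4)
obs 6: x=2 → posterior Dirichlet(4, 13, 17/4)
obs 7: x=1 → posterior Dirichlet(4, 14, 17/4)
obs 8: x=0 → posterior Dirichlet(5, 14, 17/4)
obs 9: x=0 → posterior Dirichlet(6, 14, 17/4)
obs 10: x=0 → posterior Dirichlet(7, 14, 17/4)
obs 11: x=0 → posterior Dirichlet(8, 14, 17/4)
obs 12: x=0 → posterior Dirichlet(9, 14, 17/4)

32/97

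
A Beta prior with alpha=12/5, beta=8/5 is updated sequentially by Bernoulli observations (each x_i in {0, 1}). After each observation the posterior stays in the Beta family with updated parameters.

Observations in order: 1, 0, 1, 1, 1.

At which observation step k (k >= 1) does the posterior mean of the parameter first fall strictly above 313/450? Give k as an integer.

k = 5

obs 1: x=1 → posterior Beta(17/5, 8/5)
obs 2: x=0 → posterior Beta(17/5, 13/5)
obs 3: x=1 → posterior Beta(22/5, 13/5)
obs 4: x=1 → posterior Beta(27/5, 13/5)
obs 5: x=1 → posterior Beta(32/5, 13/5)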